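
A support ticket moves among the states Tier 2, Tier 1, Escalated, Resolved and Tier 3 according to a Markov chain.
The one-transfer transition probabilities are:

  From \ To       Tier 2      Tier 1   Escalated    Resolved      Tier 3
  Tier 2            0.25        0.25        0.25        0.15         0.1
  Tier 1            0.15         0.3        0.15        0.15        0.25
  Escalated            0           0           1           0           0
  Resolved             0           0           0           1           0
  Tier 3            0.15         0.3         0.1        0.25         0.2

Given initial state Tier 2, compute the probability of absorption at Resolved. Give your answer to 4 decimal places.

0.4537

Let h(s) be the probability of absorption at Resolved starting from transient state s. Then h(Resolved) = 1 and h(Escalated) = 0. By first-step analysis:
h(Tier 2) = 0.25·h(Tier 2) + 0.25·h(Tier 1) + 0.25·0 + 0.15·1 + 0.1·h(Tier 3)
h(Tier 1) = 0.15·h(Tier 2) + 0.3·h(Tier 1) + 0.15·0 + 0.15·1 + 0.25·h(Tier 3)
h(Tier 3) = 0.15·h(Tier 2) + 0.3·h(Tier 1) + 0.1·0 + 0.25·1 + 0.2·h(Tier 3)
Solving: h(Tier 2) = 0.4537, h(Tier 1) = 0.5236, h(Tier 3) = 0.5939.
Starting from Tier 2, the probability is 0.4537.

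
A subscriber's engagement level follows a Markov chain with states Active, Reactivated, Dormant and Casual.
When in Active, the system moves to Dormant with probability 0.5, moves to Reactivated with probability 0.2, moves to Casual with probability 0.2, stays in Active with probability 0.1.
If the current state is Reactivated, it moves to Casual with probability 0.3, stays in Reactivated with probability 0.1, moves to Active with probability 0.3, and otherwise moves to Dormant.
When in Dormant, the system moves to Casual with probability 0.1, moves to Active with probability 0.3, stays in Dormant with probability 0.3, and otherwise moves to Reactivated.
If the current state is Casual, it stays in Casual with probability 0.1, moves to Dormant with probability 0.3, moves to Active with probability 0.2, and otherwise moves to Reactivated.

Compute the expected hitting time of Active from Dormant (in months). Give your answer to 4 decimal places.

3.5119

Let t(s) be the expected number of months to first reach Active from state s, with t(Active) = 0. Conditioning on the first month:
t(Reactivated) = 1 + 0.1·t(Reactivated) + 0.3·t(Dormant) + 0.3·t(Casual)
t(Dormant) = 1 + 0.3·t(Reactivated) + 0.3·t(Dormant) + 0.1·t(Casual)
t(Casual) = 1 + 0.4·t(Reactivated) + 0.3·t(Dormant) + 0.1·t(Casual)
Solving: t(Reactivated) = 3.5714, t(Dormant) = 3.5119, t(Casual) = 3.8690.
Expected months from Dormant to Active: 3.5119.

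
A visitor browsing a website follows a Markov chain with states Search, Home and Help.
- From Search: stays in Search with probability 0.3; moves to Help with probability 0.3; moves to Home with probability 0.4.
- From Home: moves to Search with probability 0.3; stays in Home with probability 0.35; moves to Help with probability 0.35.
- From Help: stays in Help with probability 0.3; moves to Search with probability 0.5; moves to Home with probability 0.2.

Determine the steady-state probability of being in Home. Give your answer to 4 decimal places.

0.3208

Let the stationary distribution be π with π = πP and π_1 + π_2 + π_3 = 1.
π_1 = 0.3·π_1 + 0.3·π_2 + 0.5·π_3
π_2 = 0.4·π_1 + 0.35·π_2 + 0.2·π_3
Solving with the normalization constraint gives π = (0.3632, 0.3208, 0.3160).
So the stationary probability of Home is 0.3208.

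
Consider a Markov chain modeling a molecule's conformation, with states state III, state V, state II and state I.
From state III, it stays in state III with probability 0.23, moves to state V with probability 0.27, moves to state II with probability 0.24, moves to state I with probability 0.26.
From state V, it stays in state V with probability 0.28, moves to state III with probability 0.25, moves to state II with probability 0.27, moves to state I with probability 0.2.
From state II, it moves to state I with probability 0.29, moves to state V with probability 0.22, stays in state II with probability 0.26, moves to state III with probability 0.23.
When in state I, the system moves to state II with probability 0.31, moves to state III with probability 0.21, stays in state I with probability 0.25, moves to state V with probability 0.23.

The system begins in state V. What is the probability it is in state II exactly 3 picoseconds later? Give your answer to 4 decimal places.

0.2703

Propagate the distribution vector 3 picoseconds from state V.
After 0 picoseconds: (0.0000, 1.0000, 0.0000, 0.0000)
After 1 picosecond: (0.2500, 0.2800, 0.2700, 0.2000)
After 2 picoseconds: (0.2316, 0.2513, 0.2678, 0.2493)
After 3 picoseconds: (0.2300, 0.2492, 0.2703, 0.2505)
P(in state II after 3 picoseconds) = 0.2703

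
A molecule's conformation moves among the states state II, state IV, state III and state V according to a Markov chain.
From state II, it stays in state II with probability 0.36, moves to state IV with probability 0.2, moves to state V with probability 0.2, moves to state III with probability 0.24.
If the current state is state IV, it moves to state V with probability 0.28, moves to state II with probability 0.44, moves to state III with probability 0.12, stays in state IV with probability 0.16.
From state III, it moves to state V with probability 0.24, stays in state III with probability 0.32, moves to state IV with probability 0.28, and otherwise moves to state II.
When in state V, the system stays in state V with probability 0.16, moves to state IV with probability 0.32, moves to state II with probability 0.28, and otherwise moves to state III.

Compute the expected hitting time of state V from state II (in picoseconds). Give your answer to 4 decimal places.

Let t(s) be the expected number of picoseconds to first reach state V from state s, with t(state V) = 0. Conditioning on the first picosecond:
t(state II) = 1 + 0.36·t(state II) + 0.2·t(state IV) + 0.24·t(state III)
t(state IV) = 1 + 0.44·t(state II) + 0.16·t(state IV) + 0.12·t(state III)
t(state III) = 1 + 0.16·t(state II) + 0.28·t(state IV) + 0.32·t(state III)
Solving: t(state II) = 4.4217, t(state IV) = 4.1069, t(state III) = 4.2020.
Expected picoseconds from state II to state V: 4.4217.

4.4217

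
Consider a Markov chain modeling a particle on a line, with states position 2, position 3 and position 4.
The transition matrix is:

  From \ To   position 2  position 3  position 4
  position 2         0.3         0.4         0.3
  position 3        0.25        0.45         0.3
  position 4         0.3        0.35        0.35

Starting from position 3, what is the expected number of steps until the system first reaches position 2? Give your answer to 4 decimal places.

3.7624

Let t(s) be the expected number of steps to first reach position 2 from state s, with t(position 2) = 0. Conditioning on the first step:
t(position 3) = 1 + 0.45·t(position 3) + 0.3·t(position 4)
t(position 4) = 1 + 0.35·t(position 3) + 0.35·t(position 4)
Solving: t(position 3) = 3.7624, t(position 4) = 3.5644.
Expected steps from position 3 to position 2: 3.7624.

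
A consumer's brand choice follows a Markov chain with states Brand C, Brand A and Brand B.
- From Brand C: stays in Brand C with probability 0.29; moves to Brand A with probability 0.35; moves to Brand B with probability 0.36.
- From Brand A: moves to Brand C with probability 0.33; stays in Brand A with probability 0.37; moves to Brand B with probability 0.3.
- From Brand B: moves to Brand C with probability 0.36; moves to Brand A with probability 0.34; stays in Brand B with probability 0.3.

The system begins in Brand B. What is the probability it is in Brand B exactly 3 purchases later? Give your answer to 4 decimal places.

0.3195

Propagate the distribution vector 3 purchases from Brand B.
After 0 purchases: (0.0000, 0.0000, 1.0000)
After 1 purchase: (0.3600, 0.3400, 0.3000)
After 2 purchases: (0.3246, 0.3538, 0.3216)
After 3 purchases: (0.3267, 0.3539, 0.3195)
P(in Brand B after 3 purchases) = 0.3195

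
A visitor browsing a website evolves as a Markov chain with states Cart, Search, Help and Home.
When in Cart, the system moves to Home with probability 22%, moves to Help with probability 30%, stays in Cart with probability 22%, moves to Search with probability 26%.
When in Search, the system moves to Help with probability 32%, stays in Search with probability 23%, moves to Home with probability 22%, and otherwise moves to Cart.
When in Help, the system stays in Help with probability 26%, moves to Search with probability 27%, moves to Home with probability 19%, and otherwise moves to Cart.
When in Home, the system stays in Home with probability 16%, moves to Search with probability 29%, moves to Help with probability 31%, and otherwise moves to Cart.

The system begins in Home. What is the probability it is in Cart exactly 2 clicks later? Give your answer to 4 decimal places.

Propagate the distribution vector 2 clicks from Home.
After 0 clicks: (0.0000, 0.0000, 0.0000, 1.0000)
After 1 click: (0.2400, 0.2900, 0.3100, 0.1600)
After 2 clicks: (0.2447, 0.2592, 0.2950, 0.2011)
P(in Cart after 2 clicks) = 0.2447

0.2447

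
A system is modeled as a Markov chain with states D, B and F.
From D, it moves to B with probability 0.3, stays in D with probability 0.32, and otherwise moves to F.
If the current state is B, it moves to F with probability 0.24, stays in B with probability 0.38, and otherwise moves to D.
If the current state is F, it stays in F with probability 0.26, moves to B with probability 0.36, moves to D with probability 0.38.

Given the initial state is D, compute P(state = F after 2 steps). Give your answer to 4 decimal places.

0.2924

Sum over the intermediate state after 1 step:
P = P(D→D)·P(D→F) + P(D→B)·P(B→F) + P(D→F)·P(F→F)
  = 0.32×0.38 + 0.3×0.24 + 0.38×0.26
  = 0.1216 + 0.0720 + 0.0988 = 0.2924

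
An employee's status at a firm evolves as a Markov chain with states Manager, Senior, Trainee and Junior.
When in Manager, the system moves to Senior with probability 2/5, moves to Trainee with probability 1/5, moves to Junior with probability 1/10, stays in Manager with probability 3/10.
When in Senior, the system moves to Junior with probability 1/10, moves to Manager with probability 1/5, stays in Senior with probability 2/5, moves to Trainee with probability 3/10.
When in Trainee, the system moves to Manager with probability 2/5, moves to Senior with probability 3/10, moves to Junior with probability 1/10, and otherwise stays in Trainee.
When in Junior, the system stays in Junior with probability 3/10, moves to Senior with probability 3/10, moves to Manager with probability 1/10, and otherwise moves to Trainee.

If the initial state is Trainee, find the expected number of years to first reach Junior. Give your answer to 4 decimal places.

10.0000

Let t(s) be the expected number of years to first reach Junior from state s, with t(Junior) = 0. Conditioning on the first year:
t(Manager) = 1 + 0.3·t(Manager) + 0.4·t(Senior) + 0.2·t(Trainee)
t(Senior) = 1 + 0.2·t(Manager) + 0.4·t(Senior) + 0.3·t(Trainee)
t(Trainee) = 1 + 0.4·t(Manager) + 0.3·t(Senior) + 0.2·t(Trainee)
Solving: t(Manager) = 10.0000, t(Senior) = 10.0000, t(Trainee) = 10.0000.
Expected years from Trainee to Junior: 10.0000.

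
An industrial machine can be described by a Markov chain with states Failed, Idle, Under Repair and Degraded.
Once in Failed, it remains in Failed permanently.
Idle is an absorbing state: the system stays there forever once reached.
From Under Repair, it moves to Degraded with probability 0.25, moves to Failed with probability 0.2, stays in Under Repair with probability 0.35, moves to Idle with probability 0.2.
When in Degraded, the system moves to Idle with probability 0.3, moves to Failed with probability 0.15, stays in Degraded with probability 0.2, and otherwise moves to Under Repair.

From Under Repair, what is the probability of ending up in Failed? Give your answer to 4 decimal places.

Let h(s) be the probability of absorption at Failed starting from transient state s. Then h(Failed) = 1 and h(Idle) = 0. By first-step analysis:
h(Under Repair) = 0.2·1 + 0.2·0 + 0.35·h(Under Repair) + 0.25·h(Degraded)
h(Degraded) = 0.15·1 + 0.3·0 + 0.35·h(Under Repair) + 0.2·h(Degraded)
Solving: h(Under Repair) = 0.4566, h(Degraded) = 0.3873.
Starting from Under Repair, the probability is 0.4566.

0.4566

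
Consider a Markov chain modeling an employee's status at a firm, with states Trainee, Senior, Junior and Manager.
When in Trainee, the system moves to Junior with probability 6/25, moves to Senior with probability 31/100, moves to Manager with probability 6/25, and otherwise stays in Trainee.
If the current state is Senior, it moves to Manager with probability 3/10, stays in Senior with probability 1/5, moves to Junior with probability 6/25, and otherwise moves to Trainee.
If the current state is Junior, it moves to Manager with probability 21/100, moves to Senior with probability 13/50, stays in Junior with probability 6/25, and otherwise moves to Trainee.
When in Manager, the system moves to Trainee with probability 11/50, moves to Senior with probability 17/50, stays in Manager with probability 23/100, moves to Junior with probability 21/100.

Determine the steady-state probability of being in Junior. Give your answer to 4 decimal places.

0.2326

Let the stationary distribution be π with π = πP and π_1 + π_2 + π_3 + π_4 = 1.
π_1 = 0.21·π_1 + 0.26·π_2 + 0.29·π_3 + 0.22·π_4
π_2 = 0.31·π_1 + 0.2·π_2 + 0.26·π_3 + 0.34·π_4
π_3 = 0.24·π_1 + 0.24·π_2 + 0.24·π_3 + 0.21·π_4
Solving with the normalization constraint gives π = (0.2449, 0.2755, 0.2326, 0.2471).
So the stationary probability of Junior is 0.2326.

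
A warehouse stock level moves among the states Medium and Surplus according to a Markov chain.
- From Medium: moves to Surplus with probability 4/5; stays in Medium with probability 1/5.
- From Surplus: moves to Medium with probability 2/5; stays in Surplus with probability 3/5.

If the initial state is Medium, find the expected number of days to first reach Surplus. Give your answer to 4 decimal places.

Let t(s) be the expected number of days to first reach Surplus from state s, with t(Surplus) = 0. Conditioning on the first day:
t(Medium) = 1 + 0.2·t(Medium)
Solving: t(Medium) = 1.2500.
Expected days from Medium to Surplus: 1.2500.

1.2500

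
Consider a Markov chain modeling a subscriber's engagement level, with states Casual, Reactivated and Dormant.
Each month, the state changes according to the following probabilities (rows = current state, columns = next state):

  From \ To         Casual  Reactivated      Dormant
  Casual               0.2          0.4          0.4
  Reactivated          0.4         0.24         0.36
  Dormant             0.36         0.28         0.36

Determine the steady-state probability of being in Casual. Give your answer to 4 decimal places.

Let the stationary distribution be π with π = πP and π_1 + π_2 + π_3 = 1.
π_1 = 0.2·π_1 + 0.4·π_2 + 0.36·π_3
π_2 = 0.4·π_1 + 0.24·π_2 + 0.28·π_3
Solving with the normalization constraint gives π = (0.3209, 0.3063, 0.3728).
So the stationary probability of Casual is 0.3209.

0.3209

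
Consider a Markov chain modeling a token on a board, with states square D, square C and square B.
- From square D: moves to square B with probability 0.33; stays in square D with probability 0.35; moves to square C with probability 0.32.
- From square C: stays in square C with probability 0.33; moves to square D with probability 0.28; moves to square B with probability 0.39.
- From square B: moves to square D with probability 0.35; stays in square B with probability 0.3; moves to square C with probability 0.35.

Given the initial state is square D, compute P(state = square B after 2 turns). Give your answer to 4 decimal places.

Sum over the intermediate state after 1 turn:
P = P(square D→square D)·P(square D→square B) + P(square D→square C)·P(square C→square B) + P(square D→square B)·P(square B→square B)
  = 0.35×0.33 + 0.32×0.39 + 0.33×0.3
  = 0.1155 + 0.1248 + 0.0990 = 0.3393

0.3393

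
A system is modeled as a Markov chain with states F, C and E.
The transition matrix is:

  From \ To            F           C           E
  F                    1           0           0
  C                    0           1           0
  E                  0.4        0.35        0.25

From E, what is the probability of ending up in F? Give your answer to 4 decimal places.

0.5333

Let h(s) be the probability of absorption at F starting from transient state s. Then h(F) = 1 and h(C) = 0. By first-step analysis:
h(E) = 0.4·1 + 0.35·0 + 0.25·h(E)
Solving: h(E) = 0.5333.
Starting from E, the probability is 0.5333.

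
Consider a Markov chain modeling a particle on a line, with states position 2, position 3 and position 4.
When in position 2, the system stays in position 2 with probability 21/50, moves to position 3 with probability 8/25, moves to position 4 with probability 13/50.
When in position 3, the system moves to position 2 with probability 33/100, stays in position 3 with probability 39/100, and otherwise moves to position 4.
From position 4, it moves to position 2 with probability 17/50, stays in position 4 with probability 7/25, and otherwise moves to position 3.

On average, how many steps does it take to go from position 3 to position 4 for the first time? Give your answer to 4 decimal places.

3.6664

Let t(s) be the expected number of steps to first reach position 4 from state s, with t(position 4) = 0. Conditioning on the first step:
t(position 2) = 1 + 0.42·t(position 2) + 0.32·t(position 3)
t(position 3) = 1 + 0.33·t(position 2) + 0.39·t(position 3)
Solving: t(position 2) = 3.7470, t(position 3) = 3.6664.
Expected steps from position 3 to position 4: 3.6664.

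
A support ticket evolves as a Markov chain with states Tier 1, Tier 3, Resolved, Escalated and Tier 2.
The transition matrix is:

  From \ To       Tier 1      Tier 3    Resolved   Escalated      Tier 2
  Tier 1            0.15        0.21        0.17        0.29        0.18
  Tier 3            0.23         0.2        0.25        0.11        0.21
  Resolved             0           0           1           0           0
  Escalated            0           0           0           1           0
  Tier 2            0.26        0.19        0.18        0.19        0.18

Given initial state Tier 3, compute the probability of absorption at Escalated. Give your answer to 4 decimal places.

Let h(s) be the probability of absorption at Escalated starting from transient state s. Then h(Escalated) = 1 and h(Resolved) = 0. By first-step analysis:
h(Tier 1) = 0.15·h(Tier 1) + 0.21·h(Tier 3) + 0.17·0 + 0.29·1 + 0.18·h(Tier 2)
h(Tier 3) = 0.23·h(Tier 1) + 0.2·h(Tier 3) + 0.25·0 + 0.11·1 + 0.21·h(Tier 2)
h(Tier 2) = 0.26·h(Tier 1) + 0.19·h(Tier 3) + 0.18·0 + 0.19·1 + 0.18·h(Tier 2)
Solving: h(Tier 1) = 0.5549, h(Tier 3) = 0.4302, h(Tier 2) = 0.5073.
Starting from Tier 3, the probability is 0.4302.

0.4302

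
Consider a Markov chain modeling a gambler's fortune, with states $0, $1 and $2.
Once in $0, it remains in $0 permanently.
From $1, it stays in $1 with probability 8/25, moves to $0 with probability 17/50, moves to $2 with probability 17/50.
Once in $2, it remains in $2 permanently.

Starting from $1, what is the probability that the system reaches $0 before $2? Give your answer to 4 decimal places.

0.5000

Let h(s) be the probability of absorption at $0 starting from transient state s. Then h($0) = 1 and h($2) = 0. By first-step analysis:
h($1) = 0.34·1 + 0.32·h($1) + 0.34·0
Solving: h($1) = 0.5000.
Starting from $1, the probability is 0.5000.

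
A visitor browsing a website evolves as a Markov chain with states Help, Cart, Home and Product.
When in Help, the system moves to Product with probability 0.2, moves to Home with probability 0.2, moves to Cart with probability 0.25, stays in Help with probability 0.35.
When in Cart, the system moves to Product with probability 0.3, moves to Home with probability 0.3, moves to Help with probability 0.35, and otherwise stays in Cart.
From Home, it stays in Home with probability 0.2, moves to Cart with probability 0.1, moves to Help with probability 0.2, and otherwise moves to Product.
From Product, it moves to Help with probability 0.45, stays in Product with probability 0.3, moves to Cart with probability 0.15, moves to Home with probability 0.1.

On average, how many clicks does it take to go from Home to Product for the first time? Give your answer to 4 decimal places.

2.5254

Let t(s) be the expected number of clicks to first reach Product from state s, with t(Product) = 0. Conditioning on the first click:
t(Help) = 1 + 0.35·t(Help) + 0.25·t(Cart) + 0.2·t(Home)
t(Cart) = 1 + 0.35·t(Help) + 0.05·t(Cart) + 0.3·t(Home)
t(Home) = 1 + 0.2·t(Help) + 0.1·t(Cart) + 0.2·t(Home)
Solving: t(Help) = 3.5269, t(Cart) = 3.1495, t(Home) = 2.5254.
Expected clicks from Home to Product: 2.5254.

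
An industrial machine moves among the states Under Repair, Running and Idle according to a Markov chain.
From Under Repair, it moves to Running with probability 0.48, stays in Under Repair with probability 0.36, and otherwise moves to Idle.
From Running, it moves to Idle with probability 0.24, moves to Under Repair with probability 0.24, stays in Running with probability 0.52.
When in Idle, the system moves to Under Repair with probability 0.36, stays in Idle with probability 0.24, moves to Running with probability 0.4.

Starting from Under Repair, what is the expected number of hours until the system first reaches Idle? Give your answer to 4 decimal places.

5.0000

Let t(s) be the expected number of hours to first reach Idle from state s, with t(Idle) = 0. Conditioning on the first hour:
t(Under Repair) = 1 + 0.36·t(Under Repair) + 0.48·t(Running)
t(Running) = 1 + 0.24·t(Under Repair) + 0.52·t(Running)
Solving: t(Under Repair) = 5.0000, t(Running) = 4.5833.
Expected hours from Under Repair to Idle: 5.0000.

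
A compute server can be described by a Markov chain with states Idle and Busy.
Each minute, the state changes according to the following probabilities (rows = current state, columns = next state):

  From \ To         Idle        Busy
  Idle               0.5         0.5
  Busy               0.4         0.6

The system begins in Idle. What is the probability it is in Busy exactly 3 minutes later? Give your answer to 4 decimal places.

0.5550

Propagate the distribution vector 3 minutes from Idle.
After 0 minutes: (1.0000, 0.0000)
After 1 minute: (0.5000, 0.5000)
After 2 minutes: (0.4500, 0.5500)
After 3 minutes: (0.4450, 0.5550)
P(in Busy after 3 minutes) = 0.5550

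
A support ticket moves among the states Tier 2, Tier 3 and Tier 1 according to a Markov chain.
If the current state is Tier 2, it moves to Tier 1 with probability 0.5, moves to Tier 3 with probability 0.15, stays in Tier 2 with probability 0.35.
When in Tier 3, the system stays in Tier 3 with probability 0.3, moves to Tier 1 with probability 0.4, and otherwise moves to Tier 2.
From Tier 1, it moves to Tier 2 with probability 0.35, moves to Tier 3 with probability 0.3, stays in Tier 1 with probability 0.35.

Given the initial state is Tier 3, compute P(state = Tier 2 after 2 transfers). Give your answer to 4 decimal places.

0.3350

Sum over the intermediate state after 1 transfer:
P = P(Tier 3→Tier 2)·P(Tier 2→Tier 2) + P(Tier 3→Tier 3)·P(Tier 3→Tier 2) + P(Tier 3→Tier 1)·P(Tier 1→Tier 2)
  = 0.3×0.35 + 0.3×0.3 + 0.4×0.35
  = 0.1050 + 0.0900 + 0.1400 = 0.3350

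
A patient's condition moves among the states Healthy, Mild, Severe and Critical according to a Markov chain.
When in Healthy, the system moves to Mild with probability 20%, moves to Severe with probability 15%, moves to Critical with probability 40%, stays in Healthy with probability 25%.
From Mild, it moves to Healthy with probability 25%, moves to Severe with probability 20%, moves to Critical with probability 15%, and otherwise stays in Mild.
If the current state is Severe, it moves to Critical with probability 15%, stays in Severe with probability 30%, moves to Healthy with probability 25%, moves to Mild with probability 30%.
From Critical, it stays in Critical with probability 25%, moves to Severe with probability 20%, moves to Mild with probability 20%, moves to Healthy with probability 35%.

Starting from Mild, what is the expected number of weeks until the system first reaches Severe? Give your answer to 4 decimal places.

Let t(s) be the expected number of weeks to first reach Severe from state s, with t(Severe) = 0. Conditioning on the first week:
t(Healthy) = 1 + 0.25·t(Healthy) + 0.2·t(Mild) + 0.4·t(Critical)
t(Mild) = 1 + 0.25·t(Healthy) + 0.4·t(Mild) + 0.15·t(Critical)
t(Critical) = 1 + 0.35·t(Healthy) + 0.2·t(Mild) + 0.25·t(Critical)
Solving: t(Healthy) = 5.6442, t(Mild) = 5.3681, t(Critical) = 5.3988.
Expected weeks from Mild to Severe: 5.3681.

5.3681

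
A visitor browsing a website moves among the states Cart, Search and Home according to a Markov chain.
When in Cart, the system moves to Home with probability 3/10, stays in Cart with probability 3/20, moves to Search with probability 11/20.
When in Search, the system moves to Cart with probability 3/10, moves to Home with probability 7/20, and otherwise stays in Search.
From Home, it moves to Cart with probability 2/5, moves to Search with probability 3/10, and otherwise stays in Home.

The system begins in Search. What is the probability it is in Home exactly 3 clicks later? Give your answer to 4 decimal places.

0.3196

Propagate the distribution vector 3 clicks from Search.
After 0 clicks: (0.0000, 1.0000, 0.0000)
After 1 click: (0.3000, 0.3500, 0.3500)
After 2 clicks: (0.2900, 0.3925, 0.3175)
After 3 clicks: (0.2883, 0.3921, 0.3196)
P(in Home after 3 clicks) = 0.3196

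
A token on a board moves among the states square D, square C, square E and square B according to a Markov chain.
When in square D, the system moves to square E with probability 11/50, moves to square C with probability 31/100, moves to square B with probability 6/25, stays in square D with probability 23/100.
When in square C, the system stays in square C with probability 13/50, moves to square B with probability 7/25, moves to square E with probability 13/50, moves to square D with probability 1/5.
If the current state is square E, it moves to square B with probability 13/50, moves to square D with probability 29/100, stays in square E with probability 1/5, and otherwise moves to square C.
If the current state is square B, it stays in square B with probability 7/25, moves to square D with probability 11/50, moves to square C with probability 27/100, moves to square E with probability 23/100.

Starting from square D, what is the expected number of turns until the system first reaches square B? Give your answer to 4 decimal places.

3.9089

Let t(s) be the expected number of turns to first reach square B from state s, with t(square B) = 0. Conditioning on the first turn:
t(square D) = 1 + 0.23·t(square D) + 0.31·t(square C) + 0.22·t(square E)
t(square C) = 1 + 0.2·t(square D) + 0.26·t(square C) + 0.26·t(square E)
t(square E) = 1 + 0.29·t(square D) + 0.25·t(square C) + 0.2·t(square E)
Solving: t(square D) = 3.9089, t(square C) = 3.7574, t(square E) = 3.8412.
Expected turns from square D to square B: 3.9089.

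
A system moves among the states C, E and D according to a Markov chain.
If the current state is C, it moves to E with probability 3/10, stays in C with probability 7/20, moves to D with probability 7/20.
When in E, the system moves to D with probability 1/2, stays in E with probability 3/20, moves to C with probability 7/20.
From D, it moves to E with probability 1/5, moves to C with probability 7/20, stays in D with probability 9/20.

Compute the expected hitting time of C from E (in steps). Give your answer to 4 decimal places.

Let t(s) be the expected number of steps to first reach C from state s, with t(C) = 0. Conditioning on the first step:
t(E) = 1 + 0.15·t(E) + 0.5·t(D)
t(D) = 1 + 0.2·t(E) + 0.45·t(D)
Solving: t(E) = 2.8571, t(D) = 2.8571.
Expected steps from E to C: 2.8571.

2.8571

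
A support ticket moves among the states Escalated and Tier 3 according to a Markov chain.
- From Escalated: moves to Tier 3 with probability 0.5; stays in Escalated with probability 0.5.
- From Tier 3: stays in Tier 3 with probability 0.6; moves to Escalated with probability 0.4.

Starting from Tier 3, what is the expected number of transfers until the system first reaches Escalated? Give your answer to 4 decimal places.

Let t(s) be the expected number of transfers to first reach Escalated from state s, with t(Escalated) = 0. Conditioning on the first transfer:
t(Tier 3) = 1 + 0.6·t(Tier 3)
Solving: t(Tier 3) = 2.5000.
Expected transfers from Tier 3 to Escalated: 2.5000.

2.5000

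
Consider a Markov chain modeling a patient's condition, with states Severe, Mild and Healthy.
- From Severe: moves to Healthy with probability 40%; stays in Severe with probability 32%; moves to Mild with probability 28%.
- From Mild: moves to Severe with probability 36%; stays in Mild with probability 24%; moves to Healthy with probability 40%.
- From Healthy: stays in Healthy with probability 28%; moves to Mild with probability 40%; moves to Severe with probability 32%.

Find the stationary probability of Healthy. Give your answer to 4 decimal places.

Let the stationary distribution be π with π = πP and π_1 + π_2 + π_3 = 1.
π_1 = 0.32·π_1 + 0.36·π_2 + 0.32·π_3
π_2 = 0.28·π_1 + 0.24·π_2 + 0.4·π_3
Solving with the normalization constraint gives π = (0.3324, 0.3104, 0.3571).
So the stationary probability of Healthy is 0.3571.

0.3571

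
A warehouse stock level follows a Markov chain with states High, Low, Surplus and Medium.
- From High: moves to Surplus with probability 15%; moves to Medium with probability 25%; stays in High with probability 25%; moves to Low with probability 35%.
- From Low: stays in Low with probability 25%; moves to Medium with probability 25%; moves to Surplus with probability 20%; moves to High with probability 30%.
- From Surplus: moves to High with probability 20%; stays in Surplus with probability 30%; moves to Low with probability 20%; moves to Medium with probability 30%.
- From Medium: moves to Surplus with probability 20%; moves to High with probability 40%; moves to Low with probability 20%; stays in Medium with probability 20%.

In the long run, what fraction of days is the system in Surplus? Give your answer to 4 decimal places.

Let the stationary distribution be π with π = πP and π_1 + π_2 + π_3 + π_4 = 1.
π_1 = 0.25·π_1 + 0.3·π_2 + 0.2·π_3 + 0.4·π_4
π_2 = 0.35·π_1 + 0.25·π_2 + 0.2·π_3 + 0.2·π_4
π_3 = 0.15·π_1 + 0.2·π_2 + 0.3·π_3 + 0.2·π_4
Solving with the normalization constraint gives π = (0.2897, 0.2563, 0.2061, 0.2479).
So the stationary probability of Surplus is 0.2061.

0.2061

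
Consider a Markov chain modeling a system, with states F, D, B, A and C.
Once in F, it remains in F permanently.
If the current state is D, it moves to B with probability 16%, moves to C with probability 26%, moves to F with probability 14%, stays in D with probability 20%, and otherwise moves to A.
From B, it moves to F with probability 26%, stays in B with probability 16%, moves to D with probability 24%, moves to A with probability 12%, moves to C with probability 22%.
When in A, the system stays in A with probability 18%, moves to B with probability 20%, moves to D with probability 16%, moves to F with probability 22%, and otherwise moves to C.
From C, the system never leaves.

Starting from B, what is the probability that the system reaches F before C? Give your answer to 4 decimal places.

Let h(s) be the probability of absorption at F starting from transient state s. Then h(F) = 1 and h(C) = 0. By first-step analysis:
h(D) = 0.14·1 + 0.2·h(D) + 0.16·h(B) + 0.24·h(A) + 0.26·0
h(B) = 0.26·1 + 0.24·h(D) + 0.16·h(B) + 0.12·h(A) + 0.22·0
h(A) = 0.22·1 + 0.16·h(D) + 0.2·h(B) + 0.18·h(A) + 0.24·0
Solving: h(D) = 0.4151, h(B) = 0.4953, h(A) = 0.4701.
Starting from B, the probability is 0.4953.

0.4953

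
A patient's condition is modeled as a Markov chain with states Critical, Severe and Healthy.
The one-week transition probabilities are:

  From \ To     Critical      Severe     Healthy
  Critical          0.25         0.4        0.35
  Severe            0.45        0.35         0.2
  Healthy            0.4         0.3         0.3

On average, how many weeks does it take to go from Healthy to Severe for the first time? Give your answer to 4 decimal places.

2.9870

Let t(s) be the expected number of weeks to first reach Severe from state s, with t(Severe) = 0. Conditioning on the first week:
t(Critical) = 1 + 0.25·t(Critical) + 0.35·t(Healthy)
t(Healthy) = 1 + 0.4·t(Critical) + 0.3·t(Healthy)
Solving: t(Critical) = 2.7273, t(Healthy) = 2.9870.
Expected weeks from Healthy to Severe: 2.9870.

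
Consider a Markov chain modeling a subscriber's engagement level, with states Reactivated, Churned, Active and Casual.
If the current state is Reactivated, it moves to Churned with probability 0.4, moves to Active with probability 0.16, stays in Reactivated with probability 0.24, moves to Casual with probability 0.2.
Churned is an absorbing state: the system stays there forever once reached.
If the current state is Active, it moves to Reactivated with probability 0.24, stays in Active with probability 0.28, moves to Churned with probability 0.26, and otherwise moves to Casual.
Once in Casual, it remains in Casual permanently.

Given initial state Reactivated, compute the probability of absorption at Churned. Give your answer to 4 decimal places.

Let h(s) be the probability of absorption at Churned starting from transient state s. Then h(Churned) = 1 and h(Casual) = 0. By first-step analysis:
h(Reactivated) = 0.24·h(Reactivated) + 0.4·1 + 0.16·h(Active) + 0.2·0
h(Active) = 0.24·h(Reactivated) + 0.26·1 + 0.28·h(Active) + 0.22·0
Solving: h(Reactivated) = 0.6478, h(Active) = 0.5770.
Starting from Reactivated, the probability is 0.6478.

0.6478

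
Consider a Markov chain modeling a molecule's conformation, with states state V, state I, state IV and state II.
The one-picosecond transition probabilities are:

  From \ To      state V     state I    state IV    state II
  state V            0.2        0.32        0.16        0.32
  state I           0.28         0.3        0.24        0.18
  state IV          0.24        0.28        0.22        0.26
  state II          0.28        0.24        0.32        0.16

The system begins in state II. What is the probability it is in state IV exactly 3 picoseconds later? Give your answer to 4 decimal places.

0.2353

Propagate the distribution vector 3 picoseconds from state II.
After 0 picoseconds: (0.0000, 0.0000, 0.0000, 1.0000)
After 1 picosecond: (0.2800, 0.2400, 0.3200, 0.1600)
After 2 picoseconds: (0.2448, 0.2896, 0.2240, 0.2416)
After 3 picoseconds: (0.2515, 0.2859, 0.2353, 0.2274)
P(in state IV after 3 picoseconds) = 0.2353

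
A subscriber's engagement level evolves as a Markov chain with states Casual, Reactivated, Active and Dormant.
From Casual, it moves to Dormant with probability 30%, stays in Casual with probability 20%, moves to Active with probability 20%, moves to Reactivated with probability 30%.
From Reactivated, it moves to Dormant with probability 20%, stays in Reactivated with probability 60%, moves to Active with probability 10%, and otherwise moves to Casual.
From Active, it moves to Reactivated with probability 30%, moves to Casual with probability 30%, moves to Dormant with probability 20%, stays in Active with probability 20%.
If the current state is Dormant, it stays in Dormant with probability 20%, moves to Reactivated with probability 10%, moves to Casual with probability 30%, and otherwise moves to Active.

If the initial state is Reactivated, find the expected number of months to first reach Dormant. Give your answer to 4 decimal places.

4.6746

Let t(s) be the expected number of months to first reach Dormant from state s, with t(Dormant) = 0. Conditioning on the first month:
t(Casual) = 1 + 0.2·t(Casual) + 0.3·t(Reactivated) + 0.2·t(Active)
t(Reactivated) = 1 + 0.1·t(Casual) + 0.6·t(Reactivated) + 0.1·t(Active)
t(Active) = 1 + 0.3·t(Casual) + 0.3·t(Reactivated) + 0.2·t(Active)
Solving: t(Casual) = 4.1420, t(Reactivated) = 4.6746, t(Active) = 4.5562.
Expected months from Reactivated to Dormant: 4.6746.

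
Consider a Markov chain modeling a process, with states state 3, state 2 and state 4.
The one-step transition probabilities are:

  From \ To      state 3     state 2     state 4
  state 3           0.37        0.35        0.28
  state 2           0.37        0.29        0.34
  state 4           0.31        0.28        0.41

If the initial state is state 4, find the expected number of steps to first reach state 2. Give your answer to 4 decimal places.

Let t(s) be the expected number of steps to first reach state 2 from state s, with t(state 2) = 0. Conditioning on the first step:
t(state 3) = 1 + 0.37·t(state 3) + 0.28·t(state 4)
t(state 4) = 1 + 0.31·t(state 3) + 0.41·t(state 4)
Solving: t(state 3) = 3.0537, t(state 4) = 3.2994.
Expected steps from state 4 to state 2: 3.2994.

3.2994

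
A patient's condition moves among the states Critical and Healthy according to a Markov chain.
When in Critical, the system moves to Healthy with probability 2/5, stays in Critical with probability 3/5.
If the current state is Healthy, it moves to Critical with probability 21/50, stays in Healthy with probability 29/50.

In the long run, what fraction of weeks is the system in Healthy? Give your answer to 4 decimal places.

0.4878

Let the stationary distribution be π with π = πP and π_1 + π_2 = 1.
π_1 = 0.6·π_1 + 0.42·π_2
Solving with the normalization constraint gives π = (0.5122, 0.4878).
So the stationary probability of Healthy is 0.4878.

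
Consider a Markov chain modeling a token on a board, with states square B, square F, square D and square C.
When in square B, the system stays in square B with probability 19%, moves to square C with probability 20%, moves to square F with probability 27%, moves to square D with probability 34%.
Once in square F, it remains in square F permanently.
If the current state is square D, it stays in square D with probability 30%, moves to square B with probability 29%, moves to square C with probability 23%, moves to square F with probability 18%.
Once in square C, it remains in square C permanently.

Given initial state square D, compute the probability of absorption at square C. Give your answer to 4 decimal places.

0.5216

Let h(s) be the probability of absorption at square C starting from transient state s. Then h(square C) = 1 and h(square F) = 0. By first-step analysis:
h(square B) = 0.19·h(square B) + 0.27·0 + 0.34·h(square D) + 0.2·1
h(square D) = 0.29·h(square B) + 0.18·0 + 0.3·h(square D) + 0.23·1
Solving: h(square B) = 0.4658, h(square D) = 0.5216.
Starting from square D, the probability is 0.5216.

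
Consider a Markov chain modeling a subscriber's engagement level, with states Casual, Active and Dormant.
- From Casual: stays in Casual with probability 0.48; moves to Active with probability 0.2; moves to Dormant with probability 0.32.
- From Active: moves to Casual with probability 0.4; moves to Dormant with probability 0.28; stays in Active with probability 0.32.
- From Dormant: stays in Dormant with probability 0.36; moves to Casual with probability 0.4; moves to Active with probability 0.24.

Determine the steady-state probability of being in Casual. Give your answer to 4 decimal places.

Let the stationary distribution be π with π = πP and π_1 + π_2 + π_3 = 1.
π_1 = 0.48·π_1 + 0.4·π_2 + 0.4·π_3
π_2 = 0.2·π_1 + 0.32·π_2 + 0.24·π_3
Solving with the normalization constraint gives π = (0.4348, 0.2420, 0.3233).
So the stationary probability of Casual is 0.4348.

0.4348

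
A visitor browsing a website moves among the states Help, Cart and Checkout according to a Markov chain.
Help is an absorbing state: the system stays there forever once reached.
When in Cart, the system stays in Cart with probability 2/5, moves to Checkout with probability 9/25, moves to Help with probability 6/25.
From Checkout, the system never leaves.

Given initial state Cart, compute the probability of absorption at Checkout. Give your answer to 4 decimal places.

Let h(s) be the probability of absorption at Checkout starting from transient state s. Then h(Checkout) = 1 and h(Help) = 0. By first-step analysis:
h(Cart) = 0.24·0 + 0.4·h(Cart) + 0.36·1
Solving: h(Cart) = 0.6000.
Starting from Cart, the probability is 0.6000.

0.6000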